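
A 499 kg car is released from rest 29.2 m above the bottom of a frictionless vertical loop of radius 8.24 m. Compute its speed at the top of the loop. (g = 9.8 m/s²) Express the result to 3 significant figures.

v = 15.8 m/s

Energy conservation: mgh = ½mv_top² + mg(2r)
v_top² = 2g(h − 2r) = 2(9.8)(29.2 − 16.48) = 249.3
v_top = 15.79 m/s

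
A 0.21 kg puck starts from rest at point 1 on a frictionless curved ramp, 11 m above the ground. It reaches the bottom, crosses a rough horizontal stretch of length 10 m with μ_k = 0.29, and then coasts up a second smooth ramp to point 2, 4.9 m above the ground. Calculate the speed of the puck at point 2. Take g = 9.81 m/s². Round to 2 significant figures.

v = 7.9 m/s

Energy at 1: mgh₁ = (0.21)(9.81)(11) = 22.661 J
Friction loss: W_f = μ_k mg d = 5.974 J
At 2: ½mv² + mgh₂ = mgh₁ − W_f
½mv² = 22.661 − 5.974 − 10.094 = 6.5923 J
v = √(2 × 6.5923/0.21) = 7.924 m/s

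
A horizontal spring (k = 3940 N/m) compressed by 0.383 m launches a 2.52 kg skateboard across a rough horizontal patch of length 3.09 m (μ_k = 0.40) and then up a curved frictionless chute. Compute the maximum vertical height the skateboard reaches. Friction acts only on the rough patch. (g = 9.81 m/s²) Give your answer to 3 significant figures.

Spring energy: E₀ = ½kx² = ½(3940)(0.383)² = 288.98 J
Friction: W_f = μ_k mg d = (0.40)(2.52)(9.81)(3.09) = 30.56 J
Energy at base of ramp: E = 288.98 − 30.56 = 258.42 J
At max height all remaining energy is PE: mgh = E ⇒ h = E/(mg) = 258.42/(2.52 × 9.81) = 10.45 m

h = 10.5 m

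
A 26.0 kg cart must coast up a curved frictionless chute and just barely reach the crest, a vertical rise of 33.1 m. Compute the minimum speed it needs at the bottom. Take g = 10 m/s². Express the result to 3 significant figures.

At the top it is momentarily at rest, so all KE converts to PE: ½mv² = mgh
v = √(2gh) = √(2 × 10 × 33.1) = 25.73 m/s

v = 25.7 m/s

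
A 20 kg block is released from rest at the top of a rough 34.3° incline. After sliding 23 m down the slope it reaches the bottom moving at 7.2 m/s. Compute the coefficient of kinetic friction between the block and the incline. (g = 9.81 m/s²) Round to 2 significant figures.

μ_k = 0.54

mgh = ½mv² + μ_k (mg cosθ) L, with h = L sinθ
mgL sinθ = 2543.0 J; ½mv² = 518.40 J
W_f = 2543.0 − 518.40 = 2025 J
μ_k = W_f/(mg cosθ · L) = 2025/(162.1 × 23) = 0.5431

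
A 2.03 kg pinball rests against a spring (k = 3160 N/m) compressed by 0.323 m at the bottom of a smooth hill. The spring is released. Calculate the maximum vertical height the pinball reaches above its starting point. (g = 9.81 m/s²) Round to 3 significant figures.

h = 8.28 m

All spring PE becomes gravitational PE at the highest point: ½kx² = mgh
h = kx²/(2mg) = (3160)(0.323)²/(2 × 2.03 × 9.81) = 8.277 m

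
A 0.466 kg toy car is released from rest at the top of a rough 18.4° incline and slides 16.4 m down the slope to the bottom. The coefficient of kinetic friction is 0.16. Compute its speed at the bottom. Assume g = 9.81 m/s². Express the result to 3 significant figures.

v = 7.26 m/s

Taking the bottom as reference, mgh = ½mv² + μ_k N L with h = L sinθ, N = mg cosθ:
mgh = mgL sinθ = (0.466)(9.81)(16.4)sin18.4° = 23.665 J
W_f = μ_k mg cosθ · L = (0.16)(0.466)(9.81)cos18.4°·16.4 = 11.38 J
½mv² = 23.665 − 11.38 = 12.283 J
v = √(2 × 12.283/0.466) = 7.261 m/s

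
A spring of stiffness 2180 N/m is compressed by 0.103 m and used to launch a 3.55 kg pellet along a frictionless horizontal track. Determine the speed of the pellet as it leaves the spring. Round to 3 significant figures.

v = 2.55 m/s

Conservation of energy: ½kx² = ½mv²
v = x√(k/m) = 0.103 × √(2180/3.55) = 2.552 m/s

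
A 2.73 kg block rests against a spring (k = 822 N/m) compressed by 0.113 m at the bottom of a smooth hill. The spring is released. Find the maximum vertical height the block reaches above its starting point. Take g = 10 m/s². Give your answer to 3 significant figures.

h = 0.192 m

At maximum height the block is at rest, so ½kx² = mgh
h = kx²/(2mg) = (822)(0.113)²/(2 × 2.73 × 10) = 0.1922 m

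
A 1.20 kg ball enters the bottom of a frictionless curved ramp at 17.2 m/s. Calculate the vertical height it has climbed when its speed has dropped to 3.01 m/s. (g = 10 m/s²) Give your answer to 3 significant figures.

Conservation of energy: ½mv₁² = ½mv₂² + mgh
h = (v₁² − v₂²)/(2g) = (17.2² − 3.01²)/(2 × 10) = 14.34 m

h = 14.3 m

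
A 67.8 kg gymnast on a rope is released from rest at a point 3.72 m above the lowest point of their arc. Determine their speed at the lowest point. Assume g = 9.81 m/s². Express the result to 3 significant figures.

Mechanical energy is conserved (no friction): mgh = ½mv²
The mass cancels from both sides.
v = √(2gh) = √(2 × 9.81 × 3.72) = √72.986 = 8.543 m/s

v = 8.54 m/s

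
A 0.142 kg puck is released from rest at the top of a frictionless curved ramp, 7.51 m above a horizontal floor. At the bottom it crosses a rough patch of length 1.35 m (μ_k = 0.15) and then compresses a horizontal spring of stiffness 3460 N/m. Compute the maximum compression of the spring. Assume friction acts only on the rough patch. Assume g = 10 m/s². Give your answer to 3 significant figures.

Initial energy: E₁ = mgh = (0.142)(10)(7.51) = 10.664 J
Friction removes W_f = μ_k mg d = (0.15)(0.142)(10)(1.35) = 0.2875 J
Energy reaching the spring: E = 10.664 − 0.2875 = 10.377 J
At max compression ½kx² = E ⇒ x = √(2E/k) = √(2 × 10.377/3460) = 0.07745 m

x = 0.0774 m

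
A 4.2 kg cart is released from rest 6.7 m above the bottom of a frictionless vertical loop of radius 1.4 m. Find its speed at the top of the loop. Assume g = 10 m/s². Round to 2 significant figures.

v = 8.8 m/s

Energy conservation: mgh = ½mv_top² + mg(2r)
v_top² = 2g(h − 2r) = 2(10)(6.7 − 2.800) = 78.00
v_top = 8.832 m/s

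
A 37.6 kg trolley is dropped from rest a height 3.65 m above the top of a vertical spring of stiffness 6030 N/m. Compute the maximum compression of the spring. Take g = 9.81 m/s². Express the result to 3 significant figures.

x = 0.732 m

Take the reference level at the top of the uncompressed spring. At max compression the trolley has fallen H + x and is momentarily at rest:
mg(H + x) = ½kx²
½(6030)x² − (37.6)(9.81)x − (37.6)(9.81)(3.65) = 0
3015x² − 368.9x − 1346 = 0
x = [368.9 + √(136055 + 1.6237e+07)]/(2 × 3015) = 0.7322 m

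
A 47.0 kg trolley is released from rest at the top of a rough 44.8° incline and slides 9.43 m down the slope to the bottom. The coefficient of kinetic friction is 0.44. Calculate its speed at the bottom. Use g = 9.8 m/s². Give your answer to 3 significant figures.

v = 8.52 m/s

Work–energy: mg(L sinθ) − μ_k(mg cosθ)L = ½mv²
mgh = mgL sinθ = (47.0)(9.8)(9.43)sin44.8° = 3060.5 J
W_f = μ_k mg cosθ · L = (0.44)(47.0)(9.8)cos44.8°·9.43 = 1356 J
½mv² = 3060.5 − 1356 = 1704.5 J
v = √(2 × 1704.5/47.0) = 8.517 m/s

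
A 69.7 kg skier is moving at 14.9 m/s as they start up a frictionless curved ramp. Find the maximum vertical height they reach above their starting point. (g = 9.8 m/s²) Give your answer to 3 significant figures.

h = 11.3 m

Setting KE at the bottom equal to PE gained: ½mv² = mgh
h = v²/(2g) = 14.9²/(2 × 9.8) = 11.33 m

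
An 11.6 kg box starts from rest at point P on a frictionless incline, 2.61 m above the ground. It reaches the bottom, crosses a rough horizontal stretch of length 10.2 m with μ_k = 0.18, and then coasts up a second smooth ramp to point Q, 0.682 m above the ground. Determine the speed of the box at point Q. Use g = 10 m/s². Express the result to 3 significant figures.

Energy at P: mgh₁ = (11.6)(10)(2.61) = 302.76 J
Friction loss: W_f = μ_k mg d = 213.0 J
At Q: ½mv² + mgh₂ = mgh₁ − W_f
½mv² = 302.76 − 213.0 − 79.112 = 10.672 J
v = √(2 × 10.672/11.6) = 1.356 m/s

v = 1.36 m/s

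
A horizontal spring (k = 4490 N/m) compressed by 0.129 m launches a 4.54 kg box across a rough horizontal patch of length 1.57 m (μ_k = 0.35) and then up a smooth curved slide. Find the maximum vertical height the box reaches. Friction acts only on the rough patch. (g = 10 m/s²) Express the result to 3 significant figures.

Spring energy: E₀ = ½kx² = ½(4490)(0.129)² = 37.359 J
Friction: W_f = μ_k mg d = (0.35)(4.54)(10)(1.57) = 24.95 J
Energy at base of ramp: E = 37.359 − 24.95 = 12.412 J
At max height all remaining energy is PE: mgh = E ⇒ h = E/(mg) = 12.412/(4.54 × 10) = 0.2734 m

h = 0.273 m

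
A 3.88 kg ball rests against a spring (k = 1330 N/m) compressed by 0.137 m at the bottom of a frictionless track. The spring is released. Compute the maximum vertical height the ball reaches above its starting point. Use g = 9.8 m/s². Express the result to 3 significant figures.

All spring PE becomes gravitational PE at the highest point: ½kx² = mgh
h = kx²/(2mg) = (1330)(0.137)²/(2 × 3.88 × 9.8) = 0.3283 m

h = 0.328 m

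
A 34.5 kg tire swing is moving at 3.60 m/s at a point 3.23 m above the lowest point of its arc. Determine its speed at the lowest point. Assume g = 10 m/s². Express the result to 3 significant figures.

Equating total energy at the two states: ½mv₀² + mgh = ½mv²
The mass cancels from both sides.
v² = v₀² + 2gh = (3.60)² + 2(10)(3.23) = 77.560
v = √77.560 = 8.807 m/s

v = 8.81 m/s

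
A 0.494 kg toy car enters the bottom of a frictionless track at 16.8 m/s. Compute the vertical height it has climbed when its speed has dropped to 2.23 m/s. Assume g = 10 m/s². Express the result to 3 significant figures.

Conservation of energy: ½mv₁² = ½mv₂² + mgh
h = (v₁² − v₂²)/(2g) = (16.8² − 2.23²)/(2 × 10) = 13.86 m

h = 13.9 m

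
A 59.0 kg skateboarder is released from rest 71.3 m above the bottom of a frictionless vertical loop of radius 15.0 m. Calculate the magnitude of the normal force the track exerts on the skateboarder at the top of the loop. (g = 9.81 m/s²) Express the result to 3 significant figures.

Energy from release to top (height 2r): mgh = ½mv_top² + mg(2r)
v_top² = 2g(h − 2r) = 2(9.81)(71.3 − 30.00) = 810.31 m²/s²
At the top, both N and weight point toward the centre: N + mg = mv_top²/r
N = m(v_top²/r − g) = 59.0(810.31/15.0 − 9.81) = 2608 N

N = 2610 N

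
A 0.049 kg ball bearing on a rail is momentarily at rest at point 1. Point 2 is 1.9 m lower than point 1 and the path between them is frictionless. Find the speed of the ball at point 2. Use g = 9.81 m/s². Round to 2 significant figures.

v = 6.1 m/s

By conservation of mechanical energy, mgh = ½mv²
The mass cancels from both sides.
v = √(2gh) = √(2 × 9.81 × 1.9) = √37.278 = 6.106 m/s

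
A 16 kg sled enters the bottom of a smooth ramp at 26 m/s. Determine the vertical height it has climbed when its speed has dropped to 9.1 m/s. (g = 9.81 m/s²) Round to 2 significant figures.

h = 30 m

Energy balance between the two points: ½mv₁² = ½mv₂² + mgh
h = (v₁² − v₂²)/(2g) = (26² − 9.1²)/(2 × 9.81) = 30.23 m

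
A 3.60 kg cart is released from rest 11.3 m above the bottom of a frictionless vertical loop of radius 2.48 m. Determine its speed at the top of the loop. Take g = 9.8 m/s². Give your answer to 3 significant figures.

Energy conservation: mgh = ½mv_top² + mg(2r)
v_top² = 2g(h − 2r) = 2(9.8)(11.3 − 4.960) = 124.3
v_top = 11.15 m/s

v = 11.1 m/s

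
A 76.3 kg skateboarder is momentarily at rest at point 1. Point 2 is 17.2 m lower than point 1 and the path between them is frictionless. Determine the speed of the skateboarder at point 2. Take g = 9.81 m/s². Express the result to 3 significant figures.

v = 18.4 m/s

By conservation of mechanical energy, mgh = ½mv²
The mass cancels from both sides.
v = √(2gh) = √(2 × 9.81 × 17.2) = √337.46 = 18.37 m/s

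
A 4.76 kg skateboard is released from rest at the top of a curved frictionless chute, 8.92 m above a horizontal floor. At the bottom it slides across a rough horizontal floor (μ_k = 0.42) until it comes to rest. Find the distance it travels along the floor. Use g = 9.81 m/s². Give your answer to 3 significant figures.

d = 21.2 m

Energy bookkeeping (friction removes W_f = μ_k N d):
At rest all PE has been dissipated by friction: mgh = μ_k m g d
d = h/μ_k = 8.92/0.42 = 21.24 m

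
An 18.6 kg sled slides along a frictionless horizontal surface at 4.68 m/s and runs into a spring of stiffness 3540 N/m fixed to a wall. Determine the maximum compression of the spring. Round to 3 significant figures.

At max compression the sled is momentarily at rest: ½mv² = ½kx²
x = v√(m/k) = 4.68 × √(18.6/3540) = 0.3392 m

x = 0.339 m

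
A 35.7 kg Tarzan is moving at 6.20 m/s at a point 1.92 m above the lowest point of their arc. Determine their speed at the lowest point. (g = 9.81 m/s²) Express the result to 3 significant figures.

v = 8.72 m/s

By conservation of mechanical energy, ½mv₀² + mgh = ½mv²
v² = v₀² + 2gh = (6.20)² + 2(9.81)(1.92) = 76.110
v = √76.110 = 8.724 m/s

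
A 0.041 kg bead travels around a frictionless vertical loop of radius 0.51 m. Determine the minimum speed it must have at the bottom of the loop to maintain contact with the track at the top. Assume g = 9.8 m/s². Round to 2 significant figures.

At the top: mg = mv_top²/r ⇒ v_top² = gr = 4.998 m²/s²
Energy from bottom to top (height 2r): ½mv_bot² = ½mv_top² + mg(2r)
v_bot² = gr + 4gr = 5gr = 24.99
v_bot = √(5gr) = 4.999 m/s

v = 5.0 m/s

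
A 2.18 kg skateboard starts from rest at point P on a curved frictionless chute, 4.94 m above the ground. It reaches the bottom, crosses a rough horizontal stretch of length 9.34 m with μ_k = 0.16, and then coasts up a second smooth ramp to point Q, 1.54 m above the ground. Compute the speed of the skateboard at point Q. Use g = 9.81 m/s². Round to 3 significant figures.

Energy at P: mgh₁ = (2.18)(9.81)(4.94) = 105.65 J
Friction loss: W_f = μ_k mg d = 31.96 J
At Q: ½mv² + mgh₂ = mgh₁ − W_f
½mv² = 105.65 − 31.96 − 32.934 = 40.753 J
v = √(2 × 40.753/2.18) = 6.115 m/s

v = 6.11 m/s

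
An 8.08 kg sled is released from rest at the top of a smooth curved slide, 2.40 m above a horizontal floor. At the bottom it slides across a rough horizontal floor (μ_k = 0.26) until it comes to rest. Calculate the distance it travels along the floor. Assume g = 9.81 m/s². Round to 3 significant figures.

d = 9.23 m

Energy at the top = energy at the end + work done against friction:
At rest all PE has been dissipated by friction: mgh = μ_k m g d
d = h/μ_k = 2.40/0.26 = 9.231 m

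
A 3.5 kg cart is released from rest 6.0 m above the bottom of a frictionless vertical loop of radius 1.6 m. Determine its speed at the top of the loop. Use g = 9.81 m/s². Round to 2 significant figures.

Energy conservation: mgh = ½mv_top² + mg(2r)
v_top² = 2g(h − 2r) = 2(9.81)(6.0 − 3.200) = 54.94
v_top = 7.412 m/s

v = 7.4 m/s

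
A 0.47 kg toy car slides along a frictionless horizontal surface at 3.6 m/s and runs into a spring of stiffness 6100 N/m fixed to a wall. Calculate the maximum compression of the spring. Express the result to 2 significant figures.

All KE is stored as spring PE at maximum compression: ½mv² = ½kx²
x = v√(m/k) = 3.6 × √(0.47/6100) = 0.03160 m

x = 0.032 m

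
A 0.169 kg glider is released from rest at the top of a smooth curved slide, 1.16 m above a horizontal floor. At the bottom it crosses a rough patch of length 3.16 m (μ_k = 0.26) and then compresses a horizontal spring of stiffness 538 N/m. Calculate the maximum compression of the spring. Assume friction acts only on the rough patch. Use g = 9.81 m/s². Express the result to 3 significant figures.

x = 0.0457 m

Initial energy: E₁ = mgh = (0.169)(9.81)(1.16) = 1.9232 J
Friction removes W_f = μ_k mg d = (0.26)(0.169)(9.81)(3.16) = 1.362 J
Energy reaching the spring: E = 1.9232 − 1.362 = 0.56103 J
At max compression ½kx² = E ⇒ x = √(2E/k) = √(2 × 0.56103/538) = 0.04567 m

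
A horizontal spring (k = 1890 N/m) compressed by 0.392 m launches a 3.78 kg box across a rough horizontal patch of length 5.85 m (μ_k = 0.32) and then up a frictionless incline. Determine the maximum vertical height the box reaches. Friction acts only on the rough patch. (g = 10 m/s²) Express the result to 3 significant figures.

Spring energy: E₀ = ½kx² = ½(1890)(0.392)² = 145.21 J
Friction: W_f = μ_k mg d = (0.32)(3.78)(10)(5.85) = 70.76 J
Energy at base of ramp: E = 145.21 − 70.76 = 74.451 J
At max height all remaining energy is PE: mgh = E ⇒ h = E/(mg) = 74.451/(3.78 × 10) = 1.970 m

h = 1.97 m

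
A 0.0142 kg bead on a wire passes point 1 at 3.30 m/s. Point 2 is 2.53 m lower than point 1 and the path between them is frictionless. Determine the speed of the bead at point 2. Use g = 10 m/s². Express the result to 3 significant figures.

Energy conservation between the two points: ½mv₀² + mgh = ½mv²
v² = v₀² + 2gh = (3.30)² + 2(10)(2.53) = 61.490
v = √61.490 = 7.842 m/s

v = 7.84 m/s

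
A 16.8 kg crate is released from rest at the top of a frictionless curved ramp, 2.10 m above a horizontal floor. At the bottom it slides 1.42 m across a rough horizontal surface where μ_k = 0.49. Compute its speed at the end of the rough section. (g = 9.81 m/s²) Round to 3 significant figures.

Energy at the top = energy at the end + work done against friction:
mgh = ½mv² + μ_k m g d
W_f = μ_k mg d = (0.49)(16.8)(9.81)(1.42) = 114.7 J
½mv² = mgh − W_f = 346.10 − 114.7 = 231.42 J
v = √(2 × 231.42/16.8) = 5.249 m/s

v = 5.25 m/s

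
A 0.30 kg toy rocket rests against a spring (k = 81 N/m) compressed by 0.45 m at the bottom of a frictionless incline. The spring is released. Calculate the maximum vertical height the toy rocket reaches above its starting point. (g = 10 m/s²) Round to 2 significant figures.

h = 2.7 m

At maximum height the toy rocket is at rest, so ½kx² = mgh
h = kx²/(2mg) = (81)(0.45)²/(2 × 0.30 × 10) = 2.734 m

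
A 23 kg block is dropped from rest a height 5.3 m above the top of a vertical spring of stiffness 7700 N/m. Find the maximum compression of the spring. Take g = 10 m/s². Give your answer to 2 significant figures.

Let x be the compression. The total drop is H + x, and the block is instantaneously at rest at max compression, so energy conservation gives:
mg(H + x) = ½kx²
½(7700)x² − (23)(10)x − (23)(10)(5.3) = 0
3850x² − 230.0x − 1219 = 0
x = [230.0 + √(52900 + 1.8773e+07)]/(2 × 3850) = 0.5934 m

x = 0.59 m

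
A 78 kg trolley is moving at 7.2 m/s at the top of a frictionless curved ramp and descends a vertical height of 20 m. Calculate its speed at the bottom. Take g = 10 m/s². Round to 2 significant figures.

v = 21 m/s

Equating total energy at the two states: ½mv₀² + mgh = ½mv²
v² = v₀² + 2gh = (7.2)² + 2(10)(20) = 451.84
v = √451.84 = 21.26 m/s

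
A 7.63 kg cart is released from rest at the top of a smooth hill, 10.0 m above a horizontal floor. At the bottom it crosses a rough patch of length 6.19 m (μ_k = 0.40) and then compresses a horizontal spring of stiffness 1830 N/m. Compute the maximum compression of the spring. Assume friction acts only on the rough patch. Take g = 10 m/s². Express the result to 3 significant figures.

Initial energy: E₁ = mgh = (7.63)(10)(10.0) = 763.00 J
Friction removes W_f = μ_k mg d = (0.40)(7.63)(10)(6.19) = 188.9 J
Energy reaching the spring: E = 763.00 − 188.9 = 574.08 J
At max compression ½kx² = E ⇒ x = √(2E/k) = √(2 × 574.08/1830) = 0.7921 m

x = 0.792 m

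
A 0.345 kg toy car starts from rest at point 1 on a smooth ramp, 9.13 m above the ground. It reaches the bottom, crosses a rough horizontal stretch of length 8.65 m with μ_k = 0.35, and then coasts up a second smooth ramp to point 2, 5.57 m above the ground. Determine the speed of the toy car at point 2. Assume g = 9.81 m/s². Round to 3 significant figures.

Energy at 1: mgh₁ = (0.345)(9.81)(9.13) = 30.900 J
Friction loss: W_f = μ_k mg d = 10.25 J
At 2: ½mv² + mgh₂ = mgh₁ − W_f
½mv² = 30.900 − 10.25 − 18.851 = 1.8022 J
v = √(2 × 1.8022/0.345) = 3.232 m/s

v = 3.23 m/s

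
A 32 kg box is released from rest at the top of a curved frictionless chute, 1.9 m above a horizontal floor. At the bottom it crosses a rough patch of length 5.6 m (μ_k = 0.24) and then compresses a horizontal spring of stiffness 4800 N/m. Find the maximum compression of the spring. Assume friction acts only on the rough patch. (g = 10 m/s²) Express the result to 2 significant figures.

Initial energy: E₁ = mgh = (32)(10)(1.9) = 608.00 J
Friction removes W_f = μ_k mg d = (0.24)(32)(10)(5.6) = 430.1 J
Energy reaching the spring: E = 608.00 − 430.1 = 177.92 J
At max compression ½kx² = E ⇒ x = √(2E/k) = √(2 × 177.92/4800) = 0.2723 m

x = 0.27 m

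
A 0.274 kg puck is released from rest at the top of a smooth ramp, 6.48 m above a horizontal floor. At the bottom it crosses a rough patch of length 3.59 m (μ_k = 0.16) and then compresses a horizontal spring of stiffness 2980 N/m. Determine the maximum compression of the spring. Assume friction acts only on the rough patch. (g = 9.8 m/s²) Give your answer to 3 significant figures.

Initial energy: E₁ = mgh = (0.274)(9.8)(6.48) = 17.400 J
Friction removes W_f = μ_k mg d = (0.16)(0.274)(9.8)(3.59) = 1.542 J
Energy reaching the spring: E = 17.400 − 1.542 = 15.858 J
At max compression ½kx² = E ⇒ x = √(2E/k) = √(2 × 15.858/2980) = 0.1032 m

x = 0.103 m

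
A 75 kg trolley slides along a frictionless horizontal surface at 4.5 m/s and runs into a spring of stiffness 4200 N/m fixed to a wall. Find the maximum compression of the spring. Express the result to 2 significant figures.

Conservation of energy between contact and max compression: ½mv² = ½kx²
x = v√(m/k) = 4.5 × √(75/4200) = 0.6013 m

x = 0.60 m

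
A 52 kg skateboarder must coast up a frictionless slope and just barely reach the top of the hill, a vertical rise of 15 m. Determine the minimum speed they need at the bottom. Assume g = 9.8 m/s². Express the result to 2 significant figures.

v = 17 m/s

At the top they are momentarily at rest, so all KE converts to PE: ½mv² = mgh
v = √(2gh) = √(2 × 9.8 × 15) = 17.15 m/s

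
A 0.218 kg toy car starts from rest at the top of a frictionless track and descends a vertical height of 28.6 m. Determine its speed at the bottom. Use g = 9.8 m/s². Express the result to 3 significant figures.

Equating total energy at the two states: mgh = ½mv²
v = √(2gh) = √(2 × 9.8 × 28.6) = √560.56 = 23.68 m/s

v = 23.7 m/s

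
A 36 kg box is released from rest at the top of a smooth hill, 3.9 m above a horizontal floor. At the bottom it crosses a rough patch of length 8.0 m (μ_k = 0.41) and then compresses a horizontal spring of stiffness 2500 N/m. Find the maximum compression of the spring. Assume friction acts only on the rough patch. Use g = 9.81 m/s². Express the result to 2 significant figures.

x = 0.42 m

Initial energy: E₁ = mgh = (36)(9.81)(3.9) = 1377.3 J
Friction removes W_f = μ_k mg d = (0.41)(36)(9.81)(8.0) = 1158 J
Energy reaching the spring: E = 1377.3 − 1158 = 218.96 J
At max compression ½kx² = E ⇒ x = √(2E/k) = √(2 × 218.96/2500) = 0.4185 m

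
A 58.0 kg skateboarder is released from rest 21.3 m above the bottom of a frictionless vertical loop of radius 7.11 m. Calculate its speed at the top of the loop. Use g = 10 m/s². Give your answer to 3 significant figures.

Energy conservation: mgh = ½mv_top² + mg(2r)
v_top² = 2g(h − 2r) = 2(10)(21.3 − 14.22) = 141.6
v_top = 11.90 m/s

v = 11.9 m/s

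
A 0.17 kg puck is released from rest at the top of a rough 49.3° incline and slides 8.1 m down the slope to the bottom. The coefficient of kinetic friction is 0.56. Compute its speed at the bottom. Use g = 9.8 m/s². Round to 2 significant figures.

v = 7.9 m/s

Energy: mgh = ½mv² + W_f, with h = L sinθ and W_f = μ_k (mg cosθ) L
mgh = mgL sinθ = (0.17)(9.8)(8.1)sin49.3° = 10.231 J
W_f = μ_k mg cosθ · L = (0.56)(0.17)(9.8)cos49.3°·8.1 = 4.928 J
½mv² = 10.231 − 4.928 = 5.3028 J
v = √(2 × 5.3028/0.17) = 7.898 m/s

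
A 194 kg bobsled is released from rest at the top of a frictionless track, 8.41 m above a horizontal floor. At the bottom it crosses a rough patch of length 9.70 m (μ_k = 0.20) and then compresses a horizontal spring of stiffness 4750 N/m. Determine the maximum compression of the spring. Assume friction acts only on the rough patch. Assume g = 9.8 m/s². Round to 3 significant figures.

Initial energy: E₁ = mgh = (194)(9.8)(8.41) = 15989 J
Friction removes W_f = μ_k mg d = (0.20)(194)(9.8)(9.70) = 3688 J
Energy reaching the spring: E = 15989 − 3688 = 12301 J
At max compression ½kx² = E ⇒ x = √(2E/k) = √(2 × 12301/4750) = 2.276 m

x = 2.28 m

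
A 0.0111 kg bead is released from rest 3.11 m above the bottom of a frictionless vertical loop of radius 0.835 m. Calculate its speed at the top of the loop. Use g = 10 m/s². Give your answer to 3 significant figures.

Energy conservation: mgh = ½mv_top² + mg(2r)
v_top² = 2g(h − 2r) = 2(10)(3.11 − 1.670) = 28.80
v_top = 5.367 m/s

v = 5.37 m/s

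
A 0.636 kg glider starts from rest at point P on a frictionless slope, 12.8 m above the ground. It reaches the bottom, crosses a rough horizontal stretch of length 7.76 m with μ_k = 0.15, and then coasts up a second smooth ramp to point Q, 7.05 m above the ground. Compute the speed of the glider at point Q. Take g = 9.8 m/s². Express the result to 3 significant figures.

v = 9.48 m/s

Energy at P: mgh₁ = (0.636)(9.8)(12.8) = 79.780 J
Friction loss: W_f = μ_k mg d = 7.255 J
At Q: ½mv² + mgh₂ = mgh₁ − W_f
½mv² = 79.780 − 7.255 − 43.941 = 28.584 J
v = √(2 × 28.584/0.636) = 9.481 m/s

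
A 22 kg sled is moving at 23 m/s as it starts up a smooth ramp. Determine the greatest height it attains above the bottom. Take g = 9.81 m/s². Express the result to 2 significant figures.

Setting KE at the bottom equal to PE gained: ½mv² = mgh
h = v²/(2g) = 23²/(2 × 9.81) = 26.96 m

h = 27 m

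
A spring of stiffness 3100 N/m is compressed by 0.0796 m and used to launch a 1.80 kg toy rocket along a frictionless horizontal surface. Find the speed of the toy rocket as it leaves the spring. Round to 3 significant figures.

The toy rocket leaves the spring when the spring is at natural length, so ½kx² = ½mv²
v = x√(k/m) = 0.0796 × √(3100/1.80) = 3.303 m/s

v = 3.30 m/s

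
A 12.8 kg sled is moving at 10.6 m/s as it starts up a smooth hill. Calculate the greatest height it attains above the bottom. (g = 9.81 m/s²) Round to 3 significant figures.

h = 5.73 m

By energy conservation, ½mv² = mgh
h = v²/(2g) = 10.6²/(2 × 9.81) = 5.727 m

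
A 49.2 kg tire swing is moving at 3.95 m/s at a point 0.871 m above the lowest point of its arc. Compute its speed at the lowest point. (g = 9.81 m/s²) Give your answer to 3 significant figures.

Mechanical energy is conserved (no friction): ½mv₀² + mgh = ½mv²
v² = v₀² + 2gh = (3.95)² + 2(9.81)(0.871) = 32.692
v = √32.692 = 5.718 m/s

v = 5.72 m/s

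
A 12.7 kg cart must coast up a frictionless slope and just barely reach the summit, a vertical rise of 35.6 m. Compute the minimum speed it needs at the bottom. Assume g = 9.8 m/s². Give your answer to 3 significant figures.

At the top it is momentarily at rest, so all KE converts to PE: ½mv² = mgh
v = √(2gh) = √(2 × 9.8 × 35.6) = 26.42 m/s

v = 26.4 m/s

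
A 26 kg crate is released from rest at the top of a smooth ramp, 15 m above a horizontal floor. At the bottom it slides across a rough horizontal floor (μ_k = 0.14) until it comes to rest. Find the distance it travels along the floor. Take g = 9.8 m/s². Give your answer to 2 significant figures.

d = 110 m

Energy bookkeeping (friction removes W_f = μ_k N d):
At rest all PE has been dissipated by friction: mgh = μ_k m g d
d = h/μ_k = 15/0.14 = 107.1 m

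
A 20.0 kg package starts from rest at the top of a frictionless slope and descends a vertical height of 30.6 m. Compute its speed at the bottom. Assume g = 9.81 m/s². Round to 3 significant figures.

v = 24.5 m/s

Energy conservation between the two points: mgh = ½mv²
v = √(2gh) = √(2 × 9.81 × 30.6) = √600.37 = 24.50 m/s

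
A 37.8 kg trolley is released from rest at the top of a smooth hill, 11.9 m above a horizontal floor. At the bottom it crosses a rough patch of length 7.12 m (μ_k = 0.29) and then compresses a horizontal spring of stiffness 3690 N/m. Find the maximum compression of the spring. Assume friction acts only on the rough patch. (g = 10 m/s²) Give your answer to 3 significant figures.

x = 1.42 m

Initial energy: E₁ = mgh = (37.8)(10)(11.9) = 4498.2 J
Friction removes W_f = μ_k mg d = (0.29)(37.8)(10)(7.12) = 780.5 J
Energy reaching the spring: E = 4498.2 − 780.5 = 3717.7 J
At max compression ½kx² = E ⇒ x = √(2E/k) = √(2 × 3717.7/3690) = 1.420 m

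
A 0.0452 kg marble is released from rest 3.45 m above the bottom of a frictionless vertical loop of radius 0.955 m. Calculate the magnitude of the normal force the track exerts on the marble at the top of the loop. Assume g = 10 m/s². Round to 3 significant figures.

Energy from release to top (height 2r): mgh = ½mv_top² + mg(2r)
v_top² = 2g(h − 2r) = 2(10)(3.45 − 1.910) = 30.800 m²/s²
At the top, both N and weight point toward the centre: N + mg = mv_top²/r
N = m(v_top²/r − g) = 0.0452(30.800/0.955 − 10) = 1.006 N

N = 1.01 N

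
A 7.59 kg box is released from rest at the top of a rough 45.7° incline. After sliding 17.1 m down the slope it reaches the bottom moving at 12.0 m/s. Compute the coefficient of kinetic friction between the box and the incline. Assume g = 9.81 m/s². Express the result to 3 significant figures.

The energy dissipated by friction is the PE lost minus the KE gained:
mgL sinθ = 911.24 J; ½mv² = 546.48 J
W_f = 911.24 − 546.48 = 364.8 J
μ_k = W_f/(mg cosθ · L) = 364.8/(52.00 × 17.1) = 0.4102

μ_k = 0.410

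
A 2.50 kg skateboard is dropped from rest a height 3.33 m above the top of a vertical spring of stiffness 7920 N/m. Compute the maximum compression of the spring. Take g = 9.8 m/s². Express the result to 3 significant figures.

x = 0.147 m

Let x be the compression. The total drop is H + x, and the skateboard is instantaneously at rest at max compression, so energy conservation gives:
mg(H + x) = ½kx²
½(7920)x² − (2.50)(9.8)x − (2.50)(9.8)(3.33) = 0
3960x² − 24.50x − 81.59 = 0
x = [24.50 + √(600.2 + 1.2923e+06)]/(2 × 3960) = 0.1467 m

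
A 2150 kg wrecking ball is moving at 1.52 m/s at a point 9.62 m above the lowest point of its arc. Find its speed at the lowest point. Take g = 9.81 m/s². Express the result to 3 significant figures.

Mechanical energy is conserved (no friction): ½mv₀² + mgh = ½mv²
v² = v₀² + 2gh = (1.52)² + 2(9.81)(9.62) = 191.05
v = √191.05 = 13.82 m/s

v = 13.8 m/s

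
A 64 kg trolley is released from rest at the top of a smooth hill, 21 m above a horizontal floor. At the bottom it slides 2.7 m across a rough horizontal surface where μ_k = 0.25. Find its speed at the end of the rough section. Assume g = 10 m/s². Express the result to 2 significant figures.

Applying the work–energy principle:
mgh = ½mv² + μ_k m g d
W_f = μ_k mg d = (0.25)(64)(10)(2.7) = 432.0 J
½mv² = mgh − W_f = 13440 − 432.0 = 13008 J
v = √(2 × 13008/64) = 20.16 m/s

v = 20 m/s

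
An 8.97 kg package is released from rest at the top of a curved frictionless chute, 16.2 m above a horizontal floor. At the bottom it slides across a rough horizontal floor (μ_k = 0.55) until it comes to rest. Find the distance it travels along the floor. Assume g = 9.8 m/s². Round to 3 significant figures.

d = 29.5 m

Applying the work–energy principle:
At rest all PE has been dissipated by friction: mgh = μ_k m g d
d = h/μ_k = 16.2/0.55 = 29.45 m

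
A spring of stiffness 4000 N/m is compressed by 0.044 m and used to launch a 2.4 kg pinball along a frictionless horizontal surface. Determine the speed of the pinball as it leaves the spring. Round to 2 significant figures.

v = 1.8 m/s

Conservation of energy: ½kx² = ½mv²
v = x√(k/m) = 0.044 × √(4000/2.4) = 1.796 m/s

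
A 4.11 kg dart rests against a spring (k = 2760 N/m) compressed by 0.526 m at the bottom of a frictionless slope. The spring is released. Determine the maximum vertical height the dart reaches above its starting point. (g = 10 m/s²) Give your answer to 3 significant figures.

h = 9.29 m

At maximum height the dart is at rest, so ½kx² = mgh
h = kx²/(2mg) = (2760)(0.526)²/(2 × 4.11 × 10) = 9.290 m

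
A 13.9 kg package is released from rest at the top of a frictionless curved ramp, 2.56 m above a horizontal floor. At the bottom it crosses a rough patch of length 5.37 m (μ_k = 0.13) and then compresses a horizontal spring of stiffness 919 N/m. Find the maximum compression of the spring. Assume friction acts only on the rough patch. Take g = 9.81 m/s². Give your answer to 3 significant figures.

x = 0.743 m

Initial energy: E₁ = mgh = (13.9)(9.81)(2.56) = 349.08 J
Friction removes W_f = μ_k mg d = (0.13)(13.9)(9.81)(5.37) = 95.19 J
Energy reaching the spring: E = 349.08 − 95.19 = 253.89 J
At max compression ½kx² = E ⇒ x = √(2E/k) = √(2 × 253.89/919) = 0.7433 m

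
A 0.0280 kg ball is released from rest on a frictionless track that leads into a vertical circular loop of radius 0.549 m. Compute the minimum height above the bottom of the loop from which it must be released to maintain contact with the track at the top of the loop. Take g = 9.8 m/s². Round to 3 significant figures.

h = 1.37 m

At the top, for minimum speed gravity alone supplies the centripetal force: mg = mv_top²/r ⇒ v_top² = gr = 5.380 m²/s²
Energy conservation from release height h to the top (height 2r): mgh = ½mv_top² + mg(2r)
h = v_top²/(2g) + 2r = r/2 + 2r = 5r/2 = 1.373 m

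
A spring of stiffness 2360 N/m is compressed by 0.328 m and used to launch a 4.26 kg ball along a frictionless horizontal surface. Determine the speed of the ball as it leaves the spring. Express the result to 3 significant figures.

v = 7.72 m/s

The ball leaves the spring when the spring is at natural length, so ½kx² = ½mv²
v = x√(k/m) = 0.328 × √(2360/4.26) = 7.720 m/s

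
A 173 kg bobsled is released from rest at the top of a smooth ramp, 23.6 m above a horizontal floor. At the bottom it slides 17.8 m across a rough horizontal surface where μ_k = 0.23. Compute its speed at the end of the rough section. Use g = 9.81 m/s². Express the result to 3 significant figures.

Applying the work–energy principle:
mgh = ½mv² + μ_k m g d
W_f = μ_k mg d = (0.23)(173)(9.81)(17.8) = 6948 J
½mv² = mgh − W_f = 40052 − 6948 = 33104 J
v = √(2 × 33104/173) = 19.56 m/s

v = 19.6 m/s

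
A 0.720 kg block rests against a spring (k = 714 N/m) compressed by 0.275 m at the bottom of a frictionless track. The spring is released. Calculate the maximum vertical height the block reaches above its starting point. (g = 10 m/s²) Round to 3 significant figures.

Energy conservation from release to the highest point: ½kx² = mgh
h = kx²/(2mg) = (714)(0.275)²/(2 × 0.720 × 10) = 3.750 m

h = 3.75 m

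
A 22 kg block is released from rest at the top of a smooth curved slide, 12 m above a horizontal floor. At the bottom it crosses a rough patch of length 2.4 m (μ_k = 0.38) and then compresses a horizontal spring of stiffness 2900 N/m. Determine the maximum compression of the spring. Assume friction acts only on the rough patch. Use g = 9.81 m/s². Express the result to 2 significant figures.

x = 1.3 m

Initial energy: E₁ = mgh = (22)(9.81)(12) = 2589.8 J
Friction removes W_f = μ_k mg d = (0.38)(22)(9.81)(2.4) = 196.8 J
Energy reaching the spring: E = 2589.8 − 196.8 = 2393.0 J
At max compression ½kx² = E ⇒ x = √(2E/k) = √(2 × 2393.0/2900) = 1.285 m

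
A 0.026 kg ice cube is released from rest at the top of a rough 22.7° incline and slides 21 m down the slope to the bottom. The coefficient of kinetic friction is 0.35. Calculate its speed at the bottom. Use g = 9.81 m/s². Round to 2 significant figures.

v = 5.1 m/s

Energy: mgh = ½mv² + W_f, with h = L sinθ and W_f = μ_k (mg cosθ) L
mgh = mgL sinθ = (0.026)(9.81)(21)sin22.7° = 2.0670 J
W_f = μ_k mg cosθ · L = (0.35)(0.026)(9.81)cos22.7°·21 = 1.729 J
½mv² = 2.0670 − 1.729 = 0.33754 J
v = √(2 × 0.33754/0.026) = 5.096 m/s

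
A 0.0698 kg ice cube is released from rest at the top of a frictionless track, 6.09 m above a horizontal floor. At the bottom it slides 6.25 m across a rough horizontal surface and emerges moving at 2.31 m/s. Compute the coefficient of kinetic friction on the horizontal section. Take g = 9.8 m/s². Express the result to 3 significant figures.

μ_k = 0.931

Energy at the top = energy at the end + work done against friction:
mgh = ½mv² + μ_k m g d
mgh = 4.1658 J; ½mv² = 0.18623 J
W_f = 4.1658 − 0.18623 = 3.980 J
μ_k = W_f/(mg·d) = 3.980/(0.6840 × 6.25) = 0.9308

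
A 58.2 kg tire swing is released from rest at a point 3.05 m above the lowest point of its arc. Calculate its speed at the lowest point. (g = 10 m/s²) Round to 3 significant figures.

v = 7.81 m/s

Energy conservation between the two points: mgh = ½mv²
v = √(2gh) = √(2 × 10 × 3.05) = √61.000 = 7.810 m/s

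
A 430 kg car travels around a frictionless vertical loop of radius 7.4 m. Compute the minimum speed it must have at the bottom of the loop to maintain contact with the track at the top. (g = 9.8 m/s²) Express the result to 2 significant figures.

v = 19 m/s

At the top: mg = mv_top²/r ⇒ v_top² = gr = 72.52 m²/s²
Energy from bottom to top (height 2r): ½mv_bot² = ½mv_top² + mg(2r)
v_bot² = gr + 4gr = 5gr = 362.6
v_bot = √(5gr) = 19.04 m/s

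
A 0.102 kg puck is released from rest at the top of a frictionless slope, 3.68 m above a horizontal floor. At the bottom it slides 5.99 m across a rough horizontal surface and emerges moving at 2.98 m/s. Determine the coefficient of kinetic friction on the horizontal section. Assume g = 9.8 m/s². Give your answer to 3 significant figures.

Applying the work–energy principle:
mgh = ½mv² + μ_k m g d
mgh = 3.6785 J; ½mv² = 0.45290 J
W_f = 3.6785 − 0.45290 = 3.226 J
μ_k = W_f/(mg·d) = 3.226/(0.9996 × 5.99) = 0.5387

μ_k = 0.539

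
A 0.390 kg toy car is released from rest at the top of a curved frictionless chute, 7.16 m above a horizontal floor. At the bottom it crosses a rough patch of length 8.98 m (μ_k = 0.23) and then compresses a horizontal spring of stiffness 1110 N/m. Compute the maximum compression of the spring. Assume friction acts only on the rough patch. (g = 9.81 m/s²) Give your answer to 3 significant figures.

Initial energy: E₁ = mgh = (0.390)(9.81)(7.16) = 27.393 J
Friction removes W_f = μ_k mg d = (0.23)(0.390)(9.81)(8.98) = 7.902 J
Energy reaching the spring: E = 27.393 − 7.902 = 19.491 J
At max compression ½kx² = E ⇒ x = √(2E/k) = √(2 × 19.491/1110) = 0.1874 m

x = 0.187 m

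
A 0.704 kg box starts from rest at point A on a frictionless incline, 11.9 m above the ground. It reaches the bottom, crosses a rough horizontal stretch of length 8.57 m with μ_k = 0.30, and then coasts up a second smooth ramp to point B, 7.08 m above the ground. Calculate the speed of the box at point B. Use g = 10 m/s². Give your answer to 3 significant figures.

v = 6.71 m/s

Energy at A: mgh₁ = (0.704)(10)(11.9) = 83.776 J
Friction loss: W_f = μ_k mg d = 18.10 J
At B: ½mv² + mgh₂ = mgh₁ − W_f
½mv² = 83.776 − 18.10 − 49.843 = 15.833 J
v = √(2 × 15.833/0.704) = 6.707 m/s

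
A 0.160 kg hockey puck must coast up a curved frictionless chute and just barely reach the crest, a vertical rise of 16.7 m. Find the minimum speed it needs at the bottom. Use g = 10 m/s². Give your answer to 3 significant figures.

At the top it is momentarily at rest, so all KE converts to PE: ½mv² = mgh
v = √(2gh) = √(2 × 10 × 16.7) = 18.28 m/s

v = 18.3 m/s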